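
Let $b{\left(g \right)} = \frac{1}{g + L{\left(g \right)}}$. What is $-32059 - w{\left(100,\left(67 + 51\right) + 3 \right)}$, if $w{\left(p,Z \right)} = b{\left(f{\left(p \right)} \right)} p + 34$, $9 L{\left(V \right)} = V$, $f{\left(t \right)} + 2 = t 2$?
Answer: $- \frac{353028}{11} \approx -32093.0$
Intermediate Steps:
$f{\left(t \right)} = -2 + 2 t$ ($f{\left(t \right)} = -2 + t 2 = -2 + 2 t$)
$L{\left(V \right)} = \frac{V}{9}$
$b{\left(g \right)} = \frac{9}{10 g}$ ($b{\left(g \right)} = \frac{1}{g + \frac{g}{9}} = \frac{1}{\frac{10}{9} g} = \frac{9}{10 g}$)
$w{\left(p,Z \right)} = 34 + \frac{9 p}{10 \left(-2 + 2 p\right)}$ ($w{\left(p,Z \right)} = \frac{9}{10 \left(-2 + 2 p\right)} p + 34 = \frac{9 p}{10 \left(-2 + 2 p\right)} + 34 = 34 + \frac{9 p}{10 \left(-2 + 2 p\right)}$)
$-32059 - w{\left(100,\left(67 + 51\right) + 3 \right)} = -32059 - \frac{-680 + 689 \cdot 100}{20 \left(-1 + 100\right)} = -32059 - \frac{-680 + 68900}{20 \cdot 99} = -32059 - \frac{1}{20} \cdot \frac{1}{99} \cdot 68220 = -32059 - \frac{379}{11} = - \frac{353028}{11}$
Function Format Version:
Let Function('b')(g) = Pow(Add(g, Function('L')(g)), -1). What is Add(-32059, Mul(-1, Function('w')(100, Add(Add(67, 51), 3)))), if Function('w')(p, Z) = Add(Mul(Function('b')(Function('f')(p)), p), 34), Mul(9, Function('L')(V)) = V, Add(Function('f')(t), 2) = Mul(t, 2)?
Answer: Rational(-353028, 11) ≈ -32093.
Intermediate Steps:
Function('f')(t) = Add(-2, Mul(2, t)) (Function('f')(t) = Add(-2, Mul(t, 2)) = Add(-2, Mul(2, t)))
Function('L')(V) = Mul(Rational(1, 9), V)
Function('b')(g) = Mul(Rational(9, 10), Pow(g, -1)) (Function('b')(g) = Pow(Add(g, Mul(Rational(1, 9), g)), -1) = Pow(Mul(Rational(10, 9), g), -1) = Mul(Rational(9, 10), Pow(g, -1)))
Function('w')(p, Z) = Add(34, Mul(Rational(9, 10), p, Pow(Add(-2, Mul(2, p)), -1))) (Function('w')(p, Z) = Add(Mul(Mul(Rational(9, 10), Pow(Add(-2, Mul(2, p)), -1)), p), 34) = Add(Mul(Rational(9, 10), p, Pow(Add(-2, Mul(2, p)), -1)), 34) = Add(34, Mul(Rational(9, 10), p, Pow(Add(-2, Mul(2, p)), -1))))
Add(-32059, Mul(-1, Function('w')(100, Add(Add(67, 51), 3)))) = Add(-32059, Mul(-1, Mul(Rational(1, 20), Pow(Add(-1, 100), -1), Add(-680, Mul(689, 100))))) = Add(-32059, Mul(-1, Mul(Rational(1, 20), Pow(99, -1), Add(-680, 68900)))) = Add(-32059, Mul(-1, Mul(Rational(1, 20), Rational(1, 99), 68220))) = Add(-32059, Mul(-1, Rational(379, 11))) = Add(-32059, Rational(-379, 11)) = Rational(-353028, 11)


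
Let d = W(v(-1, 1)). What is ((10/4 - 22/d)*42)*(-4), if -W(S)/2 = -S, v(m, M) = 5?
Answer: -252/5 ≈ -50.400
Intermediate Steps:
W(S) = 2*S (W(S) = -(-2)*S = 2*S)
d = 10 (d = 2*5 = 10)
((10/4 - 22/d)*42)*(-4) = ((10/4 - 22/10)*42)*(-4) = ((10*(¼) - 22*⅒)*42)*(-4) = ((5/2 - 11/5)*42)*(-4) = ((3/10)*42)*(-4) = (63/5)*(-4) = -252/5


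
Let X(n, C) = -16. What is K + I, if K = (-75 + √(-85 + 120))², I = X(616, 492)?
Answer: 5644 - 150*√35 ≈ 4756.6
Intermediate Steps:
I = -16
K = (-75 + √35)² ≈ 4772.6
K + I = (75 - √35)² - 16 = -16 + (75 - √35)²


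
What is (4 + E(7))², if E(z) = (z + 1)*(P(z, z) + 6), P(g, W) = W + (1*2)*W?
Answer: 48400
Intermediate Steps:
P(g, W) = 3*W (P(g, W) = W + 2*W = 3*W)
E(z) = (1 + z)*(6 + 3*z) (E(z) = (z + 1)*(3*z + 6) = (1 + z)*(6 + 3*z))
(4 + E(7))² = (4 + (6 + 3*7² + 9*7))² = (4 + (6 + 3*49 + 63))² = (4 + (6 + 147 + 63))² = (4 + 216)² = 220² = 48400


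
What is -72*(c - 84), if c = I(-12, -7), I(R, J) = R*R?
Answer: -4320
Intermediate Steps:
I(R, J) = R²
c = 144 (c = (-12)² = 144)
-72*(c - 84) = -72*(144 - 84) = -72*60 = -4320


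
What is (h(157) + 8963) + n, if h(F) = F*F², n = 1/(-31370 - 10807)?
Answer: 163598509511/42177 ≈ 3.8789e+6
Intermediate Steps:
n = -1/42177 (n = 1/(-42177) = -1/42177 ≈ -2.3710e-5)
h(F) = F³
(h(157) + 8963) + n = (157³ + 8963) - 1/42177 = (3869893 + 8963) - 1/42177 = 3878856 - 1/42177 = 163598509511/42177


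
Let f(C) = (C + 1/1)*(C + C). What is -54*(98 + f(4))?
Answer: -7452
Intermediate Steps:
f(C) = 2*C*(1 + C) (f(C) = (C + 1)*(2*C) = (1 + C)*(2*C) = 2*C*(1 + C))
-54*(98 + f(4)) = -54*(98 + 2*4*(1 + 4)) = -54*(98 + 2*4*5) = -54*(98 + 40) = -54*138 = -7452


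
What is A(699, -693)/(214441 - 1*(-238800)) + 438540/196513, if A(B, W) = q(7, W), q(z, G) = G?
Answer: 198628124631/89067748633 ≈ 2.2301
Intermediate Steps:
A(B, W) = W
A(699, -693)/(214441 - 1*(-238800)) + 438540/196513 = -693/(214441 - 1*(-238800)) + 438540/196513 = -693/(214441 + 238800) + 438540*(1/196513) = -693/453241 + 438540/196513 = 198628124631/89067748633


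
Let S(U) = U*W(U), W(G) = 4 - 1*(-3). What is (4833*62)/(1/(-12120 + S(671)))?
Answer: -2224272258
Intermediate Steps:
W(G) = 7 (W(G) = 4 + 3 = 7)
S(U) = 7*U (S(U) = U*7 = 7*U)
(4833*62)/(1/(-12120 + S(671))) = (4833*62)/(1/(-12120 + 7*671)) = 299646/(1/(-12120 + 4697)) = 299646/(1/(-7423)) = 299646/(-1/7423) = 299646*(-7423) = -2224272258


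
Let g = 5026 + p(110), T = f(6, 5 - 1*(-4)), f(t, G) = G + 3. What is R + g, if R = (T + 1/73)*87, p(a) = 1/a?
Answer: 48751743/8030 ≈ 6071.2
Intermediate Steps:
f(t, G) = 3 + G
T = 12 (T = 3 + (5 - 1*(-4)) = 3 + (5 + 4) = 3 + 9 = 12)
g = 552861/110 (g = 5026 + 1/110 = 552861/110 ≈ 5026.0)
R = 76299/73 (R = (12 + 1/73)*87 = (877/73)*87 = 76299/73 ≈ 1045.2)
R + g = 76299/73 + 552861/110 = 48751743/8030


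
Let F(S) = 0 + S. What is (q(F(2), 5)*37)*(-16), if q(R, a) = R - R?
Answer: 0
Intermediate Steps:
F(S) = S
q(R, a) = 0
(q(F(2), 5)*37)*(-16) = (0*37)*(-16) = 0*(-16) = 0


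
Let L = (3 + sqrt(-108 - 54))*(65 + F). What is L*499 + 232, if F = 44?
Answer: 163405 + 489519*I*sqrt(2) ≈ 1.6341e+5 + 6.9228e+5*I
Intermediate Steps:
L = 327 + 981*I*sqrt(2) (L = (3 + sqrt(-108 - 54))*(65 + 44) = (3 + sqrt(-162))*109 = (3 + 9*I*sqrt(2))*109 = 327 + 981*I*sqrt(2) ≈ 327.0 + 1387.3*I)
L*499 + 232 = (327 + 981*I*sqrt(2))*499 + 232 = (163173 + 489519*I*sqrt(2)) + 232 = 163405 + 489519*I*sqrt(2)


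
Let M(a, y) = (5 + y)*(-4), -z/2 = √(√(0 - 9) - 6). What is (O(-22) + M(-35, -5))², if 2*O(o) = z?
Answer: -6 + 3*I ≈ -6.0 + 3.0*I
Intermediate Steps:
z = -2*√(-6 + 3*I) (z = -2*√(√(0 - 9) - 6) = -2*√(√(-9) - 6) = -2*√(3*I - 6) = -2*√(-6 + 3*I) ≈ -1.1901 - 5.0415*I)
O(o) = -√(-6 + 3*I) (O(o) = (-2*√(-6 + 3*I))/2 = -√(-6 + 3*I))
M(a, y) = -20 - 4*y
(O(-22) + M(-35, -5))² = (-√(-6 + 3*I) + (-20 - 4*(-5)))² = (-√(-6 + 3*I) + (-20 + 20))² = (-√(-6 + 3*I) + 0)² = (-√(-6 + 3*I))² = -6 + 3*I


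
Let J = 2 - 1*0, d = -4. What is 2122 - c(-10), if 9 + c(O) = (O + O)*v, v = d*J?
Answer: 1971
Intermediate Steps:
J = 2 (J = 2 + 0 = 2)
v = -8 (v = -4*2 = -8)
c(O) = -9 - 16*O (c(O) = -9 + (O + O)*(-8) = -9 + (2*O)*(-8) = -9 - 16*O)
2122 - c(-10) = 2122 - (-9 - 16*(-10)) = 2122 - (-9 + 160) = 2122 - 1*151 = 2122 - 151 = 1971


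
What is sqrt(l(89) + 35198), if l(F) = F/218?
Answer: 7*sqrt(34138146)/218 ≈ 187.61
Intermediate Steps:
l(F) = F/218 (l(F) = F*(1/218) = F/218)
sqrt(l(89) + 35198) = sqrt((1/218)*89 + 35198) = sqrt(89/218 + 35198) = sqrt(7673253/218) = 7*sqrt(34138146)/218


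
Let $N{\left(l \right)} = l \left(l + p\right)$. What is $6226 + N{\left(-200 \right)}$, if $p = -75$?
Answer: $61226$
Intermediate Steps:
$N{\left(l \right)} = l \left(-75 + l\right)$ ($N{\left(l \right)} = l \left(l - 75\right) = l \left(-75 + l\right)$)
$6226 + N{\left(-200 \right)} = 6226 - 200 \left(-75 - 200\right) = 6226 - -55000 = 6226 + 55000 = 61226$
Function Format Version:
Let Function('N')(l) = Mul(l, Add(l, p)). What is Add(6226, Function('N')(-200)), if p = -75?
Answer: 61226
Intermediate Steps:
Function('N')(l) = Mul(l, Add(-75, l)) (Function('N')(l) = Mul(l, Add(l, -75)) = Mul(l, Add(-75, l)))
Add(6226, Function('N')(-200)) = Add(6226, Mul(-200, Add(-75, -200))) = Add(6226, Mul(-200, -275)) = Add(6226, 55000) = 61226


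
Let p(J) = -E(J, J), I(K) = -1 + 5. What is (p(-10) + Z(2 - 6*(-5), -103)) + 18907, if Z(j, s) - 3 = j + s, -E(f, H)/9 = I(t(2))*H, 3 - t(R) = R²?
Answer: 18479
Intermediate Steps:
t(R) = 3 - R²
I(K) = 4
E(f, H) = -36*H
p(J) = 36*J (p(J) = -(-36)*J = 36*J)
Z(j, s) = 3 + j + s (Z(j, s) = 3 + (j + s) = 3 + j + s)
(p(-10) + Z(2 - 6*(-5), -103)) + 18907 = (36*(-10) + (3 + (2 - 6*(-5)) - 103)) + 18907 = (-360 + (3 + (2 + 30) - 103)) + 18907 = (-360 + (3 + 32 - 103)) + 18907 = (-360 - 68) + 18907 = -428 + 18907 = 18479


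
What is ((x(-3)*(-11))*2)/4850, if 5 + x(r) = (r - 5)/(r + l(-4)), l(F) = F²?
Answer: 803/31525 ≈ 0.025472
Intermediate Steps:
x(r) = -5 + (-5 + r)/(16 + r) (x(r) = -5 + (r - 5)/(r + (-4)²) = -5 + (-5 + r)/(r + 16) = -5 + (-5 + r)/(16 + r))
((x(-3)*(-11))*2)/4850 = ((((-85 - 4*(-3))/(16 - 3))*(-11))*2)/4850 = ((((-85 + 12)/13)*(-11))*2)*(1/4850) = ((((1/13)*(-73))*(-11))*2)*(1/4850) = (-73/13*(-11)*2)*(1/4850) = ((803/13)*2)*(1/4850) = (1606/13)*(1/4850) = 803/31525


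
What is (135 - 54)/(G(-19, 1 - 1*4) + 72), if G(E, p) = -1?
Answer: 81/71 ≈ 1.1408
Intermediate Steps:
(135 - 54)/(G(-19, 1 - 1*4) + 72) = (135 - 54)/(-1 + 72) = 81/71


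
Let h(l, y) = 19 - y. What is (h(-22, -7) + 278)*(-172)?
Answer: -52288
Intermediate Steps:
(h(-22, -7) + 278)*(-172) = ((19 - 1*(-7)) + 278)*(-172) = ((19 + 7) + 278)*(-172) = (26 + 278)*(-172) = 304*(-172) = -52288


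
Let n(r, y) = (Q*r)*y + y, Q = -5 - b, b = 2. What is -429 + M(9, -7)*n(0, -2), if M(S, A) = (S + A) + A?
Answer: -419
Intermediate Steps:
Q = -7 (Q = -5 - 1*2 = -5 - 2 = -7)
M(S, A) = S + 2*A (M(S, A) = (A + S) + A = S + 2*A)
n(r, y) = y - 7*r*y (n(r, y) = (-7*r)*y + y = -7*r*y + y = y - 7*r*y)
-429 + M(9, -7)*n(0, -2) = -429 + (9 + 2*(-7))*(-2*(1 - 7*0)) = -429 + (9 - 14)*(-2*(1 + 0)) = -429 - (-10) = -429 - 5*(-2) = -429 + 10 = -419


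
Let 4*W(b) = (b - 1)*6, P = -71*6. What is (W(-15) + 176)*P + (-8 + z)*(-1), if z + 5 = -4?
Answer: -64735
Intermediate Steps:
z = -9 (z = -5 - 4 = -9)
P = -426
W(b) = -3/2 + 3*b/2 (W(b) = ((b - 1)*6)/4 = ((-1 + b)*6)/4 = (-6 + 6*b)/4 = -3/2 + 3*b/2)
(W(-15) + 176)*P + (-8 + z)*(-1) = ((-3/2 + (3/2)*(-15)) + 176)*(-426) + (-8 - 9)*(-1) = ((-3/2 - 45/2) + 176)*(-426) - 17*(-1) = (-24 + 176)*(-426) + 17 = 152*(-426) + 17 = -64752 + 17 = -64735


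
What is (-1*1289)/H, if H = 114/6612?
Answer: -74762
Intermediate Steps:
H = 1/58 (H = 114*(1/6612) = 1/58 ≈ 0.017241)
(-1*1289)/H = (-1*1289)/(1/58) = -1289*58 = -74762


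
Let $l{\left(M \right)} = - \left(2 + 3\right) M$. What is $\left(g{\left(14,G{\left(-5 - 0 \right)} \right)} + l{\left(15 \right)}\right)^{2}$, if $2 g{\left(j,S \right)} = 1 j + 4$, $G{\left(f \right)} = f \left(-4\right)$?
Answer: $4356$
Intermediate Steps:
$G{\left(f \right)} = - 4 f$
$g{\left(j,S \right)} = 2 + \frac{j}{2}$ ($g{\left(j,S \right)} = \frac{1 j + 4}{2} = \frac{j + 4}{2} = \frac{4 + j}{2} = 2 + \frac{j}{2}$)
$l{\left(M \right)} = - 5 M$
$\left(g{\left(14,G{\left(-5 - 0 \right)} \right)} + l{\left(15 \right)}\right)^{2} = \left(\left(2 + \frac{1}{2} \cdot 14\right) - 75\right)^{2} = \left(\left(2 + 7\right) - 75\right)^{2} = \left(9 - 75\right)^{2} = \left(-66\right)^{2} = 4356$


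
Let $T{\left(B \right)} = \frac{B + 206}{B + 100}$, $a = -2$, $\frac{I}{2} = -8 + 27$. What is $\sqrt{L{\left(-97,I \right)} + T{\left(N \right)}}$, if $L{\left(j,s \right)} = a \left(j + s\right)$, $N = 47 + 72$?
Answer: $\frac{\sqrt{5730573}}{219} \approx 10.931$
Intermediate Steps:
$I = 38$ ($I = 2 \left(-8 + 27\right) = 2 \cdot 19 = 38$)
$N = 119$
$T{\left(B \right)} = \frac{206 + B}{100 + B}$
$L{\left(j,s \right)} = - 2 j - 2 s$ ($L{\left(j,s \right)} = - 2 \left(j + s\right) = - 2 j - 2 s$)
$\sqrt{L{\left(-97,I \right)} + T{\left(N \right)}} = \sqrt{\left(\left(-2\right) \left(-97\right) - 76\right) + \frac{206 + 119}{100 + 119}} = \sqrt{\left(194 - 76\right) + \frac{1}{219} \cdot 325} = \sqrt{118 + \frac{1}{219} \cdot 325} = \sqrt{118 + \frac{325}{219}} = \sqrt{\frac{26167}{219}} = \frac{\sqrt{5730573}}{219}$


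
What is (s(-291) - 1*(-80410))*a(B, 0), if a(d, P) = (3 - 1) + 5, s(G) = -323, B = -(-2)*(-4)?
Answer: 560609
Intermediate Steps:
B = -8 (B = -2*4 = -8)
a(d, P) = 7 (a(d, P) = 2 + 5 = 7)
(s(-291) - 1*(-80410))*a(B, 0) = (-323 - 1*(-80410))*7 = (-323 + 80410)*7 = 80087*7 = 560609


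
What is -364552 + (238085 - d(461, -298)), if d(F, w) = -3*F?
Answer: -125084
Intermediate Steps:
-364552 + (238085 - d(461, -298)) = -364552 + (238085 - (-3)*461) = -364552 + (238085 - 1*(-1383)) = -364552 + (238085 + 1383) = -364552 + 239468 = -125084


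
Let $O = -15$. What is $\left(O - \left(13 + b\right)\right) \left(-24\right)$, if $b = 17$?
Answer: $1080$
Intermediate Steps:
$\left(O - \left(13 + b\right)\right) \left(-24\right) = \left(-15 - 30\right) \left(-24\right) = \left(-45\right) \left(-24\right) = 1080$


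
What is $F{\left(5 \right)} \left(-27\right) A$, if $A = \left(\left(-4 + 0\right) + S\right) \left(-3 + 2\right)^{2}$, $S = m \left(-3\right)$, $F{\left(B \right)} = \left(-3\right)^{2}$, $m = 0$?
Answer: $972$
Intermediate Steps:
$F{\left(B \right)} = 9$
$S = 0$ ($S = 0 \left(-3\right) = 0$)
$A = -4$ ($A = \left(\left(-4 + 0\right) + 0\right) \left(-3 + 2\right)^{2} = \left(-4 + 0\right) \left(-1\right)^{2} = \left(-4\right) 1 = -4$)
$F{\left(5 \right)} \left(-27\right) A = 9 \left(-27\right) \left(-4\right) = \left(-243\right) \left(-4\right) = 972$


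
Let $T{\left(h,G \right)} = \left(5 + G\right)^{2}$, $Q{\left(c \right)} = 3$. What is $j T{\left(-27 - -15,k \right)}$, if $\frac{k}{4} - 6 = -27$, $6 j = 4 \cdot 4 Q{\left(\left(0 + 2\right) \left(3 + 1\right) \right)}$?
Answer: $49928$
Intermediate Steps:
$j = 8$ ($j = \frac{4 \cdot 4 \cdot 3}{6} = \frac{16 \cdot 3}{6} = \frac{1}{6} \cdot 48 = 8$)
$k = -84$ ($k = 24 + 4 \left(-27\right) = 24 - 108 = -84$)
$j T{\left(-27 - -15,k \right)} = 8 \left(5 - 84\right)^{2} = 8 \left(-79\right)^{2} = 8 \cdot 6241 = 49928$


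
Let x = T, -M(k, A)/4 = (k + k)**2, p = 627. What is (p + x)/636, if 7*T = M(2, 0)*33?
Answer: 759/1484 ≈ 0.51146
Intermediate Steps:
M(k, A) = -16*k**2 (M(k, A) = -4*(k + k)**2 = -4*4*k**2 = -16*k**2)
T = -2112/7 (T = (-16*2**2*33)/7 = (-16*4*33)/7 = (-64*33)/7 = (1/7)*(-2112) = -2112/7 ≈ -301.71)
x = -2112/7 ≈ -301.71
(p + x)/636 = (627 - 2112/7)/636 = (1/636)*(2277/7) = 759/1484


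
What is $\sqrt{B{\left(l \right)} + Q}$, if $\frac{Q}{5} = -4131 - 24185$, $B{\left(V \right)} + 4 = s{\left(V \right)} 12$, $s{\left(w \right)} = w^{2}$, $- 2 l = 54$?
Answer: $2 i \sqrt{33209} \approx 364.47 i$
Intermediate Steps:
$l = -27$ ($l = \left(- \frac{1}{2}\right) 54 = -27$)
$B{\left(V \right)} = -4 + 12 V^{2}$ ($B{\left(V \right)} = -4 + V^{2} \cdot 12 = -4 + 12 V^{2}$)
$Q = -141580$ ($Q = 5 \left(-4131 - 24185\right) = 5 \left(-28316\right) = -141580$)
$\sqrt{B{\left(l \right)} + Q} = \sqrt{\left(-4 + 12 \left(-27\right)^{2}\right) - 141580} = \sqrt{\left(-4 + 12 \cdot 729\right) - 141580} = \sqrt{\left(-4 + 8748\right) - 141580} = \sqrt{8744 - 141580} = \sqrt{-132836} = 2 i \sqrt{33209}$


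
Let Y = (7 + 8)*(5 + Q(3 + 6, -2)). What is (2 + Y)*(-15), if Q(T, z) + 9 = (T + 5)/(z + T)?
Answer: 420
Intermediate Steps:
Q(T, z) = -9 + (5 + T)/(T + z) (Q(T, z) = -9 + (T + 5)/(z + T) = -9 + (5 + T)/(T + z))
Y = -30 (Y = (7 + 8)*(5 + (5 - 9*(-2) - 8*(3 + 6))/((3 + 6) - 2)) = 15*(5 + (5 + 18 - 8*9)/(9 - 2)) = 15*(5 + (5 + 18 - 72)/7) = 15*(5 + (⅐)*(-49)) = 15*(5 - 7) = 15*(-2) = -30)
(2 + Y)*(-15) = (2 - 30)*(-15) = -28*(-15) = 420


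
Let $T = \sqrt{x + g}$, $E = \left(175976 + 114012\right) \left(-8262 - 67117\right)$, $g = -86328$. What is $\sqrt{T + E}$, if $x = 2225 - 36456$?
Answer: $\sqrt{-21859005452 + i \sqrt{120559}} \approx 0.001 + 1.4785 \cdot 10^{5} i$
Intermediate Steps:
$x = -34231$
$E = -21859005452$ ($E = 289988 \left(-75379\right) = -21859005452$)
$T = i \sqrt{120559}$ ($T = \sqrt{-34231 - 86328} = \sqrt{-120559} = i \sqrt{120559} \approx 347.22 i$)
$\sqrt{T + E} = \sqrt{i \sqrt{120559} - 21859005452} = \sqrt{-21859005452 + i \sqrt{120559}}$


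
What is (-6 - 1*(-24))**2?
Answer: 324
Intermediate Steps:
(-6 - 1*(-24))**2 = (-6 + 24)**2 = 18**2 = 324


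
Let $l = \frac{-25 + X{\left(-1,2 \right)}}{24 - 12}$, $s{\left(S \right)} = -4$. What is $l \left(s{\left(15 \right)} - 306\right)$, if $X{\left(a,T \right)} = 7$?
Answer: $465$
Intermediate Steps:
$l = - \frac{3}{2}$ ($l = \frac{-25 + 7}{24 - 12} = - \frac{18}{12} = \left(-18\right) \frac{1}{12} = - \frac{3}{2} \approx -1.5$)
$l \left(s{\left(15 \right)} - 306\right) = - \frac{3 \left(-4 - 306\right)}{2} = \left(- \frac{3}{2}\right) \left(-310\right) = 465$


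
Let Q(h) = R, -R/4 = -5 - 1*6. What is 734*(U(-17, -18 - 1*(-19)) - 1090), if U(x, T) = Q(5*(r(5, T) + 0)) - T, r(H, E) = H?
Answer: -768498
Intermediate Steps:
R = 44 (R = -4*(-5 - 1*6) = -4*(-5 - 6) = -4*(-11) = 44)
Q(h) = 44
U(x, T) = 44 - T
734*(U(-17, -18 - 1*(-19)) - 1090) = 734*((44 - (-18 - 1*(-19))) - 1090) = 734*((44 - (-18 + 19)) - 1090) = 734*((44 - 1*1) - 1090) = 734*((44 - 1) - 1090) = 734*(43 - 1090) = 734*(-1047) = -768498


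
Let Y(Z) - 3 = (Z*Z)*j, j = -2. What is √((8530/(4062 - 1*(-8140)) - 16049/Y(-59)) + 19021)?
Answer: 11*√283408134013729617/42456859 ≈ 137.93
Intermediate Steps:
Y(Z) = 3 - 2*Z² (Y(Z) = 3 + (Z*Z)*(-2) = 3 + Z²*(-2) = 3 - 2*Z²)
√((8530/(4062 - 1*(-8140)) - 16049/Y(-59)) + 19021) = √((8530/(4062 - 1*(-8140)) - 16049/(3 - 2*(-59)²)) + 19021) = √((8530/(4062 + 8140) - 16049/(3 - 2*3481)) + 19021) = √((8530/12202 - 16049/(3 - 6962)) + 19021) = √((8530*(1/12202) - 16049/(-6959)) + 19021) = √((4265/6101 - 16049*(-1/6959)) + 19021) = √((4265/6101 + 16049/6959) + 19021) = √(127595084/42456859 + 19021) = √(807699510123/42456859) = 11*√283408134013729617/42456859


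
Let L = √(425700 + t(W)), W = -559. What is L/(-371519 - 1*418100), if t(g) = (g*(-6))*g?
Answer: -I*√1449186/789619 ≈ -0.0015246*I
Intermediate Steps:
t(g) = -6*g² (t(g) = (-6*g)*g = -6*g²)
L = I*√1449186 (L = √(425700 - 6*(-559)²) = √(425700 - 6*312481) = √(425700 - 1874886) = √(-1449186) = I*√1449186 ≈ 1203.8*I)
L/(-371519 - 1*418100) = (I*√1449186)/(-371519 - 1*418100) = (I*√1449186)/(-371519 - 418100) = (I*√1449186)/(-789619) = (I*√1449186)*(-1/789619) = -I*√1449186/789619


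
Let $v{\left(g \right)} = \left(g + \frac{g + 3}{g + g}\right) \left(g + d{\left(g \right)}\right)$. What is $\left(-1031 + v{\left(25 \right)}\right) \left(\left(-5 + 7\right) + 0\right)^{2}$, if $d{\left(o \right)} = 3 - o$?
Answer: $- \frac{95432}{25} \approx -3817.3$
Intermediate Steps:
$v{\left(g \right)} = 3 g + \frac{3 \left(3 + g\right)}{2 g}$ ($v{\left(g \right)} = \left(g + \frac{g + 3}{g + g}\right) \left(g - \left(-3 + g\right)\right) = \left(g + \frac{3 + g}{2 g}\right) 3 = 3 g + \frac{3 \left(3 + g\right)}{2 g}$)
$\left(-1031 + v{\left(25 \right)}\right) \left(\left(-5 + 7\right) + 0\right)^{2} = \left(-1031 + \left(\frac{3}{2} + 3 \cdot 25 + \frac{9}{2 \cdot 25}\right)\right) \left(\left(-5 + 7\right) + 0\right)^{2} = \left(-1031 + \left(\frac{3}{2} + 75 + \frac{9}{2} \cdot \frac{1}{25}\right)\right) \left(2 + 0\right)^{2} = \left(-1031 + \left(\frac{3}{2} + 75 + \frac{9}{50}\right)\right) 2^{2} = \left(-1031 + \frac{1917}{25}\right) 4 = \left(- \frac{23858}{25}\right) 4 = - \frac{95432}{25}$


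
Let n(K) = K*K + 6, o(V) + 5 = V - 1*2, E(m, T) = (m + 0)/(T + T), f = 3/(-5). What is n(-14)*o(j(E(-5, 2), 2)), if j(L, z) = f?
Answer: -7676/5 ≈ -1535.2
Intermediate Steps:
f = -⅗ (f = 3*(-⅕) = -⅗ ≈ -0.60000)
E(m, T) = m/(2*T) (E(m, T) = m/((2*T)) = m*(1/(2*T)) = m/(2*T))
j(L, z) = -⅗
o(V) = -7 + V (o(V) = -5 + (V - 1*2) = -5 + (V - 2) = -5 + (-2 + V) = -7 + V)
n(K) = 6 + K² (n(K) = K² + 6 = 6 + K²)
n(-14)*o(j(E(-5, 2), 2)) = (6 + (-14)²)*(-7 - ⅗) = (6 + 196)*(-38/5) = 202*(-38/5) = -7676/5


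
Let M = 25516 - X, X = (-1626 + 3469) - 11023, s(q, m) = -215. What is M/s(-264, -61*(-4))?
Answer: -34696/215 ≈ -161.38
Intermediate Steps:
X = -9180 (X = 1843 - 11023 = -9180)
M = 34696 (M = 25516 - 1*(-9180) = 25516 + 9180 = 34696)
M/s(-264, -61*(-4)) = 34696/(-215) = 34696*(-1/215) = -34696/215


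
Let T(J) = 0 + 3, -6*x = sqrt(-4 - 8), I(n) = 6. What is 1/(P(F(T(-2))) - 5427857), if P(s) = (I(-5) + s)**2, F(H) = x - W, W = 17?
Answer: -48849627/265142895339133 - 66*I*sqrt(3)/265142895339133 ≈ -1.8424e-7 - 4.3115e-13*I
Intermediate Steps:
x = -I*sqrt(3)/3 (x = -sqrt(-4 - 8)/6 = -I*sqrt(3)/3 ≈ -0.57735*I)
T(J) = 3
F(H) = -17 - I*sqrt(3)/3 (F(H) = -I*sqrt(3)/3 - 1*17 = -I*sqrt(3)/3 - 17 = -17 - I*sqrt(3)/3)
P(s) = (6 + s)**2
1/(P(F(T(-2))) - 5427857) = 1/((6 + (-17 - I*sqrt(3)/3))**2 - 5427857) = 1/((-11 - I*sqrt(3)/3)**2 - 5427857) = 1/(-5427857 + (-11 - I*sqrt(3)/3)**2)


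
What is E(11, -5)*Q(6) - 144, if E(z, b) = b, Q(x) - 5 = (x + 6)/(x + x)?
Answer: -174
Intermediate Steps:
Q(x) = 5 + (6 + x)/(2*x) (Q(x) = 5 + (x + 6)/(x + x) = 5 + (6 + x)/((2*x)) = 5 + (6 + x)*(1/(2*x)) = 5 + (6 + x)/(2*x))
E(11, -5)*Q(6) - 144 = -5*(11/2 + 3/6) - 144 = -5*(11/2 + 3*(⅙)) - 144 = -5*(11/2 + ½) - 144 = -5*6 - 144 = -30 - 144 = -174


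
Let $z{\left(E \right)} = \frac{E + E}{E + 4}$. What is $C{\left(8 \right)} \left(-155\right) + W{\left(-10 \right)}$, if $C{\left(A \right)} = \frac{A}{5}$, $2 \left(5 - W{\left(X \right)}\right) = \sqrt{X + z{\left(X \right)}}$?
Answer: $-243 - \frac{i \sqrt{15}}{3} \approx -243.0 - 1.291 i$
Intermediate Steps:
$z{\left(E \right)} = \frac{2 E}{4 + E}$
$W{\left(X \right)} = 5 - \frac{\sqrt{X + \frac{2 X}{4 + X}}}{2}$
$C{\left(A \right)} = \frac{A}{5}$ ($C{\left(A \right)} = A \frac{1}{5} = \frac{A}{5}$)
$C{\left(8 \right)} \left(-155\right) + W{\left(-10 \right)} = \frac{1}{5} \cdot 8 \left(-155\right) + \left(5 - \frac{\sqrt{- \frac{10 \left(6 - 10\right)}{4 - 10}}}{2}\right) = \frac{8}{5} \left(-155\right) + \left(5 - \frac{\sqrt{\left(-10\right) \frac{1}{-6} \left(-4\right)}}{2}\right) = -248 + \left(5 - \frac{\sqrt{\left(-10\right) \left(- \frac{1}{6}\right) \left(-4\right)}}{2}\right) = -248 + \left(5 - \frac{\sqrt{- \frac{20}{3}}}{2}\right) = -248 + \left(5 - \frac{\frac{2}{3} i \sqrt{15}}{2}\right) = -248 + \left(5 - \frac{i \sqrt{15}}{3}\right) = -243 - \frac{i \sqrt{15}}{3}$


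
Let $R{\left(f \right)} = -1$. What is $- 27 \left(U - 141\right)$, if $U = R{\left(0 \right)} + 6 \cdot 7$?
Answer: $2700$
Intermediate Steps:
$U = 41$ ($U = -1 + 6 \cdot 7 = -1 + 42 = 41$)
$- 27 \left(U - 141\right) = - 27 \left(41 - 141\right) = \left(-27\right) \left(-100\right) = 2700$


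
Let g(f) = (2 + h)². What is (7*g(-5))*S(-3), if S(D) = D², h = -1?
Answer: 63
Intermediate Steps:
g(f) = 1 (g(f) = (2 - 1)² = 1² = 1)
(7*g(-5))*S(-3) = (7*1)*(-3)² = 7*9 = 63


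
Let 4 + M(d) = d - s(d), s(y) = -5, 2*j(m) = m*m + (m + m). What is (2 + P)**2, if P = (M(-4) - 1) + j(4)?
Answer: 100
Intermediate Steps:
j(m) = m + m**2/2 (j(m) = (m*m + (m + m))/2 = (m**2 + 2*m)/2 = m + m**2/2)
M(d) = 1 + d (M(d) = -4 + (d - 1*(-5)) = -4 + (d + 5) = -4 + (5 + d) = 1 + d)
P = 8 (P = ((1 - 4) - 1) + (1/2)*4*(2 + 4) = (-3 - 1) + (1/2)*4*6 = -4 + 12 = 8)
(2 + P)**2 = (2 + 8)**2 = 10**2 = 100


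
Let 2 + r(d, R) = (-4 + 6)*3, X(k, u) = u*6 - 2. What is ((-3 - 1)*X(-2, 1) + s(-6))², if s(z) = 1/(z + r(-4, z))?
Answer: 1089/4 ≈ 272.25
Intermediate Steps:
X(k, u) = -2 + 6*u (X(k, u) = 6*u - 2 = -2 + 6*u)
r(d, R) = 4 (r(d, R) = -2 + (-4 + 6)*3 = -2 + 2*3 = -2 + 6 = 4)
s(z) = 1/(4 + z) (s(z) = 1/(z + 4) = 1/(4 + z))
((-3 - 1)*X(-2, 1) + s(-6))² = ((-3 - 1)*(-2 + 6*1) + 1/(4 - 6))² = (-4*(-2 + 6) + 1/(-2))² = (-4*4 - ½)² = (-16 - ½)² = (-33/2)² = 1089/4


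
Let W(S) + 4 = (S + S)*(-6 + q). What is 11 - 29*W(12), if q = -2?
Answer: 5695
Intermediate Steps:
W(S) = -4 - 16*S (W(S) = -4 + (S + S)*(-6 - 2) = -4 + (2*S)*(-8) = -4 - 16*S)
11 - 29*W(12) = 11 - 29*(-4 - 16*12) = 11 - 29*(-4 - 192) = 11 - 29*(-196) = 11 + 5684 = 5695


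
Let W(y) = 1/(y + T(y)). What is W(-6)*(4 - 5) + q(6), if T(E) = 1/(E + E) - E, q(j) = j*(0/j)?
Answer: 12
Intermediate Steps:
q(j) = 0 (q(j) = j*0 = 0)
T(E) = 1/(2*E) - E
W(y) = 2*y (W(y) = 1/(y + (1/(2*y) - y)) = 1/(1/(2*y)) = 2*y)
W(-6)*(4 - 5) + q(6) = (2*(-6))*(4 - 5) + 0 = -12*(-1) + 0 = 12 + 0 = 12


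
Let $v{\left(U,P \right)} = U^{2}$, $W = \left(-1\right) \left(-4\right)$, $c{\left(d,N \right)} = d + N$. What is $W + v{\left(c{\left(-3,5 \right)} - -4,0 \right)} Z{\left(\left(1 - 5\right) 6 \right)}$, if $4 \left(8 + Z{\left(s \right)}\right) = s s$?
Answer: $4900$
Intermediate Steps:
$c{\left(d,N \right)} = N + d$
$W = 4$
$Z{\left(s \right)} = -8 + \frac{s^{2}}{4}$ ($Z{\left(s \right)} = -8 + \frac{s s}{4} = -8 + \frac{s^{2}}{4}$)
$W + v{\left(c{\left(-3,5 \right)} - -4,0 \right)} Z{\left(\left(1 - 5\right) 6 \right)} = 4 + \left(\left(5 - 3\right) - -4\right)^{2} \left(-8 + \frac{\left(\left(1 - 5\right) 6\right)^{2}}{4}\right) = 4 + \left(2 + 4\right)^{2} \left(-8 + \frac{\left(\left(-4\right) 6\right)^{2}}{4}\right) = 4 + 6^{2} \left(-8 + \frac{\left(-24\right)^{2}}{4}\right) = 4 + 36 \left(-8 + \frac{1}{4} \cdot 576\right) = 4 + 36 \left(-8 + 144\right) = 4 + 36 \cdot 136 = 4 + 4896 = 4900$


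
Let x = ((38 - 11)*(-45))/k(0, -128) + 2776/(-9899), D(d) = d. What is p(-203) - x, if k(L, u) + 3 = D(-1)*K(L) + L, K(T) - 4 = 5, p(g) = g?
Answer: -12035979/39596 ≈ -303.97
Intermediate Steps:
K(T) = 9 (K(T) = 4 + 5 = 9)
k(L, u) = -12 + L (k(L, u) = -3 + (-1*9 + L) = -3 + (-9 + L) = -12 + L)
x = 3997991/39596 (x = ((38 - 11)*(-45))/(-12 + 0) + 2776/(-9899) = (27*(-45))/(-12) + 2776*(-1/9899) = -1215*(-1/12) - 2776/9899 = 405/4 - 2776/9899 = 3997991/39596 ≈ 100.97)
p(-203) - x = -203 - 1*3997991/39596 = -203 - 3997991/39596 = -12035979/39596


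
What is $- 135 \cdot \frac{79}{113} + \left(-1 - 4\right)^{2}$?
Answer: $- \frac{7840}{113} \approx -69.38$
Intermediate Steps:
$- 135 \cdot \frac{79}{113} + \left(-1 - 4\right)^{2} = - 135 \cdot 79 \cdot \frac{1}{113} + \left(-5\right)^{2} = \left(-135\right) \frac{79}{113} + 25 = - \frac{10665}{113} + 25 = - \frac{7840}{113}$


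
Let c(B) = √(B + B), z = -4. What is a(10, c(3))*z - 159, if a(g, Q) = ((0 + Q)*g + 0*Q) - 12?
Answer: -111 - 40*√6 ≈ -208.98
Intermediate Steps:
c(B) = √2*√B (c(B) = √(2*B) = √2*√B)
a(g, Q) = -12 + Q*g (a(g, Q) = (Q*g + 0) - 12 = Q*g - 12 = -12 + Q*g)
a(10, c(3))*z - 159 = (-12 + (√2*√3)*10)*(-4) - 159 = (-12 + √6*10)*(-4) - 159 = (-12 + 10*√6)*(-4) - 159 = (48 - 40*√6) - 159 = -111 - 40*√6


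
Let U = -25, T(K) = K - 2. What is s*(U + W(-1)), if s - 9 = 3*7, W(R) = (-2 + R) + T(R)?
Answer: -930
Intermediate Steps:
T(K) = -2 + K
W(R) = -4 + 2*R (W(R) = (-2 + R) + (-2 + R) = -4 + 2*R)
s = 30 (s = 9 + 3*7 = 9 + 21 = 30)
s*(U + W(-1)) = 30*(-25 + (-4 + 2*(-1))) = 30*(-25 + (-4 - 2)) = 30*(-25 - 6) = 30*(-31) = -930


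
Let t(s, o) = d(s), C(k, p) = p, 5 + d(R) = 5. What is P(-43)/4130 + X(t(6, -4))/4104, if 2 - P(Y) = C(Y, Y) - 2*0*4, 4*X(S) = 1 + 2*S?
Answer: 74285/6779808 ≈ 0.010957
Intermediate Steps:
d(R) = 0 (d(R) = -5 + 5 = 0)
t(s, o) = 0
X(S) = 1/4 + S/2 (X(S) = (1 + 2*S)/4 = 1/4 + S/2)
P(Y) = 2 - Y (P(Y) = 2 - (Y - 2*0*4) = 2 - (Y + 0*4) = 2 - (Y + 0) = 2 - Y)
P(-43)/4130 + X(t(6, -4))/4104 = (2 - 1*(-43))/4130 + (1/4 + (1/2)*0)/4104 = (2 + 43)*(1/4130) + (1/4 + 0)*(1/4104) = 45*(1/4130) + (1/4)*(1/4104) = 9/826 + 1/16416 = 74285/6779808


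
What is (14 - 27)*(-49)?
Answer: 637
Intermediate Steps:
(14 - 27)*(-49) = -13*(-49) = 637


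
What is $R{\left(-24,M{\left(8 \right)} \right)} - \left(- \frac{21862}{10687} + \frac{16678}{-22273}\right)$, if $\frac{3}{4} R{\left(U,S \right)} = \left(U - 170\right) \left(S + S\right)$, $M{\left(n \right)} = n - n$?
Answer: $\frac{665170112}{238031551} \approx 2.7945$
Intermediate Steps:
$M{\left(n \right)} = 0$
$R{\left(U,S \right)} = \frac{8 S \left(-170 + U\right)}{3}$ ($R{\left(U,S \right)} = \frac{4 \left(U - 170\right) \left(S + S\right)}{3} = \frac{4 \left(-170 + U\right) 2 S}{3} = \frac{4 \cdot 2 S \left(-170 + U\right)}{3} = \frac{8 S \left(-170 + U\right)}{3}$)
$R{\left(-24,M{\left(8 \right)} \right)} - \left(- \frac{21862}{10687} + \frac{16678}{-22273}\right) = \frac{8}{3} \cdot 0 \left(-170 - 24\right) - \left(- \frac{21862}{10687} + \frac{16678}{-22273}\right) = \frac{8}{3} \cdot 0 \left(-194\right) - \left(\left(-21862\right) \frac{1}{10687} + 16678 \left(- \frac{1}{22273}\right)\right) = 0 - \left(- \frac{21862}{10687} - \frac{16678}{22273}\right) = 0 - - \frac{665170112}{238031551} = 0 + \frac{665170112}{238031551} = \frac{665170112}{238031551}$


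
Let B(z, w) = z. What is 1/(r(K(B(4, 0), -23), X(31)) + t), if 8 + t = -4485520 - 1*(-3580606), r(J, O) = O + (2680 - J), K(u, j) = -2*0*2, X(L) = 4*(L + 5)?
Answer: -1/902098 ≈ -1.1085e-6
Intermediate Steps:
X(L) = 20 + 4*L (X(L) = 4*(5 + L) = 20 + 4*L)
K(u, j) = 0 (K(u, j) = 0*2 = 0)
r(J, O) = 2680 + O - J
t = -904922 (t = -8 + (-4485520 - 1*(-3580606)) = -8 + (-4485520 + 3580606) = -8 - 904914 = -904922)
1/(r(K(B(4, 0), -23), X(31)) + t) = 1/((2680 + (20 + 4*31) - 1*0) - 904922) = 1/((2680 + (20 + 124) + 0) - 904922) = 1/((2680 + 144 + 0) - 904922) = 1/(2824 - 904922) = 1/(-902098) = -1/902098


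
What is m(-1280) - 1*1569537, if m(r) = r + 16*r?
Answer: -1591297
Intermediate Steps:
m(r) = 17*r
m(-1280) - 1*1569537 = 17*(-1280) - 1*1569537 = -21760 - 1569537 = -1591297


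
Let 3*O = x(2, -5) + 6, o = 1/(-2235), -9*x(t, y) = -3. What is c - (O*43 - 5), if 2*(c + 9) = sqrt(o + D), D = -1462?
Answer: -853/9 + I*sqrt(7303021185)/4470 ≈ -94.778 + 19.118*I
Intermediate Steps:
x(t, y) = 1/3 (x(t, y) = -1/9*(-3) = 1/3)
o = -1/2235 ≈ -0.00044743
O = 19/9 (O = (1/3 + 6)/3 = (1/3)*(19/3) = 19/9 ≈ 2.1111)
c = -9 + I*sqrt(7303021185)/4470 (c = -9 + sqrt(-1/2235 - 1462)/2 = -9 + sqrt(-3267571/2235)/2 = -9 + (I*sqrt(7303021185)/2235)/2 = -9 + I*sqrt(7303021185)/4470 ≈ -9.0 + 19.118*I)
c - (O*43 - 5) = (-9 + I*sqrt(7303021185)/4470) - ((19/9)*43 - 5) = (-9 + I*sqrt(7303021185)/4470) - (817/9 - 5) = (-9 + I*sqrt(7303021185)/4470) - 1*772/9 = (-9 + I*sqrt(7303021185)/4470) - 772/9 = -853/9 + I*sqrt(7303021185)/4470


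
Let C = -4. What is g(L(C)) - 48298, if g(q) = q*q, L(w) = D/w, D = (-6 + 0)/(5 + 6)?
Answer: -23376223/484 ≈ -48298.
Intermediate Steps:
D = -6/11 ≈ -0.54545
L(w) = -6/(11*w)
g(q) = q**2
g(L(C)) - 48298 = (-6/11/(-4))**2 - 48298 = (-6/11*(-1/4))**2 - 48298 = (3/22)**2 - 48298 = 9/484 - 48298 = -23376223/484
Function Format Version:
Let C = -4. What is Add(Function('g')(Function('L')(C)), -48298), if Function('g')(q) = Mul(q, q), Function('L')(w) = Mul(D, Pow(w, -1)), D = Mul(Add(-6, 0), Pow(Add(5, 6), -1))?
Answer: Rational(-23376223, 484) ≈ -48298.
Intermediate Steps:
D = Rational(-6, 11) (D = Mul(-6, Pow(11, -1)) = Mul(-6, Rational(1, 11)) = Rational(-6, 11) ≈ -0.54545)
Function('L')(w) = Mul(Rational(-6, 11), Pow(w, -1))
Function('g')(q) = Pow(q, 2)
Add(Function('g')(Function('L')(C)), -48298) = Add(Pow(Mul(Rational(-6, 11), Pow(-4, -1)), 2), -48298) = Add(Pow(Mul(Rational(-6, 11), Rational(-1, 4)), 2), -48298) = Add(Pow(Rational(3, 22), 2), -48298) = Add(Rational(9, 484), -48298) = Rational(-23376223, 484)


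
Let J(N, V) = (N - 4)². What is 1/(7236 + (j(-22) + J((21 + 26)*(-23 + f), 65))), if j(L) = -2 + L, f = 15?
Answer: 1/151612 ≈ 6.5958e-6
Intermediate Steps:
J(N, V) = (-4 + N)²
1/(7236 + (j(-22) + J((21 + 26)*(-23 + f), 65))) = 1/(7236 + ((-2 - 22) + (-4 + (21 + 26)*(-23 + 15))²)) = 1/(7236 + (-24 + (-4 + 47*(-8))²)) = 1/(7236 + (-24 + (-4 - 376)²)) = 1/(7236 + (-24 + (-380)²)) = 1/(7236 + (-24 + 144400)) = 1/(7236 + 144376) = 1/151612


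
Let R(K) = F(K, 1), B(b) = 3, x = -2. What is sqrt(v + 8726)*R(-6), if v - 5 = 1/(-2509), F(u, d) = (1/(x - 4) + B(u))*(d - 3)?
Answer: -17*sqrt(54962349702)/7527 ≈ -529.49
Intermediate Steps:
F(u, d) = -17/2 + 17*d/6 (F(u, d) = (1/(-2 - 4) + 3)*(d - 3) = (1/(-6) + 3)*(-3 + d) = (-1/6 + 3)*(-3 + d) = 17*(-3 + d)/6 = -17/2 + 17*d/6)
R(K) = -17/3 (R(K) = -17/2 + (17/6)*1 = -17/2 + 17/6 = -17/3)
v = 12544/2509 (v = 5 + 1/(-2509) = 5 - 1/2509 = 12544/2509 ≈ 4.9996)
sqrt(v + 8726)*R(-6) = sqrt(12544/2509 + 8726)*(-17/3) = sqrt(21906078/2509)*(-17/3) = (sqrt(54962349702)/2509)*(-17/3) = -17*sqrt(54962349702)/7527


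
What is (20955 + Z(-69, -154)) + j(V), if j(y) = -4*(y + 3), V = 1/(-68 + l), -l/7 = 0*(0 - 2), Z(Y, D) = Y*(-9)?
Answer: 366589/17 ≈ 21564.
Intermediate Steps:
Z(Y, D) = -9*Y
l = 0 (l = -0*(0 - 2) = -0*(-2) = -7*0 = 0)
V = -1/68 (V = 1/(-68 + 0) = 1/(-68) = -1/68 ≈ -0.014706)
j(y) = -12 - 4*y (j(y) = -4*(3 + y) = -12 - 4*y)
(20955 + Z(-69, -154)) + j(V) = (20955 - 9*(-69)) + (-12 - 4*(-1/68)) = (20955 + 621) + (-12 + 1/17) = 21576 - 203/17 = 366589/17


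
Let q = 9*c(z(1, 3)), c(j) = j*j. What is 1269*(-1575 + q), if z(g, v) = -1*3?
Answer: -1895886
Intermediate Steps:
z(g, v) = -3
c(j) = j²
q = 81 (q = 9*(-3)² = 9*9 = 81)
1269*(-1575 + q) = 1269*(-1575 + 81) = 1269*(-1494) = -1895886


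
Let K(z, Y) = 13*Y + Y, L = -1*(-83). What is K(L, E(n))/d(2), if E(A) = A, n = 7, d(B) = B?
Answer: 49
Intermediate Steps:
L = 83
K(z, Y) = 14*Y
K(L, E(n))/d(2) = (14*7)/2 = 98*(½) = 49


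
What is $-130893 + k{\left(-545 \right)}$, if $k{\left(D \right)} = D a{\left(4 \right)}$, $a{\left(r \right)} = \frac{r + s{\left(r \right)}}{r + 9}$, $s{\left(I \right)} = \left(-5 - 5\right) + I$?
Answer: $- \frac{1700519}{13} \approx -1.3081 \cdot 10^{5}$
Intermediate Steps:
$s{\left(I \right)} = -10 + I$
$a{\left(r \right)} = \frac{-10 + 2 r}{9 + r}$ ($a{\left(r \right)} = \frac{r + \left(-10 + r\right)}{r + 9} = \frac{-10 + 2 r}{9 + r}$)
$k{\left(D \right)} = - \frac{2 D}{13}$ ($k{\left(D \right)} = D \frac{2 \left(-5 + 4\right)}{9 + 4} = D 2 \cdot \frac{1}{13} \left(-1\right) = D \left(- \frac{2}{13}\right) = - \frac{2 D}{13}$)
$-130893 + k{\left(-545 \right)} = -130893 - - \frac{1090}{13} = -130893 + \frac{1090}{13} = - \frac{1700519}{13}$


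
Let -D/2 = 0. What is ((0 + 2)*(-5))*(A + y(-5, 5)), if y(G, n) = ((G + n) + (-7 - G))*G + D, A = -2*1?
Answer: -80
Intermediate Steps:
D = 0 (D = -2*0 = 0)
A = -2
y(G, n) = G*(-7 + n) (y(G, n) = ((G + n) + (-7 - G))*G + 0 = (-7 + n)*G + 0 = G*(-7 + n) + 0 = G*(-7 + n))
((0 + 2)*(-5))*(A + y(-5, 5)) = ((0 + 2)*(-5))*(-2 - 5*(-7 + 5)) = (2*(-5))*(-2 - 5*(-2)) = -10*(-2 + 10) = -10*8 = -80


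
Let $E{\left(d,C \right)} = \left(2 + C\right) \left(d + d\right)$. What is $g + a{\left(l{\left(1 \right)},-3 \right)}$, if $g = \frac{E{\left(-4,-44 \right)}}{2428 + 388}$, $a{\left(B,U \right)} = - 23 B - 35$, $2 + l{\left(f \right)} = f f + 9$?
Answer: $- \frac{38523}{176} \approx -218.88$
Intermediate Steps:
$l{\left(f \right)} = 7 + f^{2}$ ($l{\left(f \right)} = -2 + \left(f f + 9\right) = -2 + \left(f^{2} + 9\right) = -2 + \left(9 + f^{2}\right) = 7 + f^{2}$)
$E{\left(d,C \right)} = 2 d \left(2 + C\right)$ ($E{\left(d,C \right)} = \left(2 + C\right) 2 d = 2 d \left(2 + C\right)$)
$a{\left(B,U \right)} = -35 - 23 B$
$g = \frac{21}{176}$ ($g = \frac{2 \left(-4\right) \left(2 - 44\right)}{2428 + 388} = \frac{2 \left(-4\right) \left(-42\right)}{2816} = 336 \cdot \frac{1}{2816} = \frac{21}{176} \approx 0.11932$)
$g + a{\left(l{\left(1 \right)},-3 \right)} = \frac{21}{176} - \left(35 + 23 \left(7 + 1^{2}\right)\right) = \frac{21}{176} - \left(35 + 23 \left(7 + 1\right)\right) = \frac{21}{176} - 219 = - \frac{38523}{176}$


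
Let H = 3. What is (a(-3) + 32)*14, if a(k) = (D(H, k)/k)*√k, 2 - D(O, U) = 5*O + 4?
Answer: 448 + 238*I*√3/3 ≈ 448.0 + 137.41*I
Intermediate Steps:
D(O, U) = -2 - 5*O (D(O, U) = 2 - (5*O + 4) = 2 - (4 + 5*O) = 2 + (-4 - 5*O) = -2 - 5*O)
a(k) = -17/√k (a(k) = ((-2 - 5*3)/k)*√k = ((-2 - 15)/k)*√k = (-17/k)*√k = -17/√k)
(a(-3) + 32)*14 = (-(-17)*I*√3/3 + 32)*14 = (17*I*√3/3 + 32)*14 = (32 + 17*I*√3/3)*14 = 448 + 238*I*√3/3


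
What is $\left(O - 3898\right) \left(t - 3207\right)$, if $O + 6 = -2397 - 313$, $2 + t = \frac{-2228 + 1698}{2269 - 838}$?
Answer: $\frac{573122942}{27} \approx 2.1227 \cdot 10^{7}$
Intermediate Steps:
$t = - \frac{64}{27}$ ($t = -2 + \frac{-2228 + 1698}{2269 - 838} = -2 - \frac{530}{1431} = -2 - \frac{10}{27} = - \frac{64}{27} \approx -2.3704$)
$O = -2716$ ($O = -6 - 2710 = -2716$)
$\left(O - 3898\right) \left(t - 3207\right) = \left(-2716 - 3898\right) \left(- \frac{64}{27} - 3207\right) = \left(-6614\right) \left(- \frac{86653}{27}\right) = \frac{573122942}{27}$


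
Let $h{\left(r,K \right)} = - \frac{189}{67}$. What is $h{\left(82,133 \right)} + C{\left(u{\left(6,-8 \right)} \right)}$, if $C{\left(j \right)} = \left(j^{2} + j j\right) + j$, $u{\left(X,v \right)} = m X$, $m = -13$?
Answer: $\frac{809841}{67} \approx 12087.0$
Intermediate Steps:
$h{\left(r,K \right)} = - \frac{189}{67}$ ($h{\left(r,K \right)} = \left(-189\right) \frac{1}{67} = - \frac{189}{67}$)
$u{\left(X,v \right)} = - 13 X$
$C{\left(j \right)} = j + 2 j^{2}$ ($C{\left(j \right)} = \left(j^{2} + j^{2}\right) + j = 2 j^{2} + j = j + 2 j^{2}$)
$h{\left(82,133 \right)} + C{\left(u{\left(6,-8 \right)} \right)} = - \frac{189}{67} + \left(-13\right) 6 \left(1 + 2 \left(\left(-13\right) 6\right)\right) = - \frac{189}{67} - 78 \left(1 + 2 \left(-78\right)\right) = - \frac{189}{67} - 78 \left(1 - 156\right) = - \frac{189}{67} - -12090 = - \frac{189}{67} + 12090 = \frac{809841}{67}$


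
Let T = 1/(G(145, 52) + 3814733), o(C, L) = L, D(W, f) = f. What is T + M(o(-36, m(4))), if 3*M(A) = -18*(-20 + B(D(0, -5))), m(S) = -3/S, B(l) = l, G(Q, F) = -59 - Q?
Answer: 572179351/3814529 ≈ 150.00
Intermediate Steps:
M(A) = 150 (M(A) = (-18*(-20 - 5))/3 = (-18*(-25))/3 = (⅓)*450 = 150)
T = 1/3814529 (T = 1/((-59 - 1*145) + 3814733) = 1/((-59 - 145) + 3814733) = 1/(-204 + 3814733) = 1/3814529 ≈ 2.6216e-7)
T + M(o(-36, m(4))) = 1/3814529 + 150 = 572179351/3814529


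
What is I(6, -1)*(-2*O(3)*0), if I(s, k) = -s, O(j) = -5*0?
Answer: 0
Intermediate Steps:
O(j) = 0
I(6, -1)*(-2*O(3)*0) = (-1*6)*(-2*0*0) = -0*0 = -6*0 = 0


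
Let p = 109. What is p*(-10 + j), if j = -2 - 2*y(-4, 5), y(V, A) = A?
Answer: -2398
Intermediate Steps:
j = -12 (j = -2 - 2*5 = -2 - 10 = -12)
p*(-10 + j) = 109*(-10 - 12) = 109*(-22) = -2398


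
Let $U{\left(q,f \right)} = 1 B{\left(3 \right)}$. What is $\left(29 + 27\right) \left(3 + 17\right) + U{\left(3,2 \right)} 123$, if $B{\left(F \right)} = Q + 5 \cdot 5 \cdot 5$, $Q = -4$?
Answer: $16003$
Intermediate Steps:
$B{\left(F \right)} = 121$ ($B{\left(F \right)} = -4 + 5 \cdot 5 \cdot 5 = -4 + 5 \cdot 25 = -4 + 125 = 121$)
$U{\left(q,f \right)} = 121$ ($U{\left(q,f \right)} = 1 \cdot 121 = 121$)
$\left(29 + 27\right) \left(3 + 17\right) + U{\left(3,2 \right)} 123 = \left(29 + 27\right) \left(3 + 17\right) + 121 \cdot 123 = 56 \cdot 20 + 14883 = 1120 + 14883 = 16003$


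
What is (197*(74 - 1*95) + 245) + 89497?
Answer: 85605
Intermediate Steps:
(197*(74 - 1*95) + 245) + 89497 = (197*(74 - 95) + 245) + 89497 = (197*(-21) + 245) + 89497 = (-4137 + 245) + 89497 = -3892 + 89497 = 85605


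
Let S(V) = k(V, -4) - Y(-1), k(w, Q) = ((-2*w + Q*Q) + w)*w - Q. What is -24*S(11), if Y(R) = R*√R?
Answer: -1416 - 24*I ≈ -1416.0 - 24.0*I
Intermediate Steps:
Y(R) = R^(3/2)
k(w, Q) = -Q + w*(Q² - w) (k(w, Q) = ((-2*w + Q²) + w)*w - Q = ((Q² - 2*w) + w)*w - Q = (Q² - w)*w - Q = w*(Q² - w) - Q = -Q + w*(Q² - w))
S(V) = 4 + I - V² + 16*V (S(V) = (-1*(-4) - V² + V*(-4)²) - (-1)^(3/2) = (4 - V² + V*16) - (-1)*I = (4 - V² + 16*V) + I = 4 + I - V² + 16*V)
-24*S(11) = -24*(4 + I - 1*11² + 16*11) = -24*(4 + I - 1*121 + 176) = -24*(4 + I - 121 + 176) = -24*(59 + I) = -1416 - 24*I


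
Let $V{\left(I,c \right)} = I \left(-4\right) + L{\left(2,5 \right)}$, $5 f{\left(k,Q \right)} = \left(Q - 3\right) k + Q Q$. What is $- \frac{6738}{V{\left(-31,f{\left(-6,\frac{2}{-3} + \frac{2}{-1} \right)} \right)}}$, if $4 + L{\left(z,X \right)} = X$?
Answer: $- \frac{6738}{125} \approx -53.904$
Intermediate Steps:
$L{\left(z,X \right)} = -4 + X$
$f{\left(k,Q \right)} = \frac{Q^{2}}{5} + \frac{k \left(-3 + Q\right)}{5}$ ($f{\left(k,Q \right)} = \frac{\left(Q - 3\right) k + Q Q}{5} = \frac{\left(Q - 3\right) k + Q^{2}}{5} = \frac{\left(-3 + Q\right) k + Q^{2}}{5} = \frac{k \left(-3 + Q\right) + Q^{2}}{5} = \frac{Q^{2} + k \left(-3 + Q\right)}{5} = \frac{Q^{2}}{5} + \frac{k \left(-3 + Q\right)}{5}$)
$V{\left(I,c \right)} = 1 - 4 I$ ($V{\left(I,c \right)} = I \left(-4\right) + \left(-4 + 5\right) = - 4 I + 1 = 1 - 4 I$)
$- \frac{6738}{V{\left(-31,f{\left(-6,\frac{2}{-3} + \frac{2}{-1} \right)} \right)}} = - \frac{6738}{1 - -124} = - \frac{6738}{1 + 124} = - \frac{6738}{125}$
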